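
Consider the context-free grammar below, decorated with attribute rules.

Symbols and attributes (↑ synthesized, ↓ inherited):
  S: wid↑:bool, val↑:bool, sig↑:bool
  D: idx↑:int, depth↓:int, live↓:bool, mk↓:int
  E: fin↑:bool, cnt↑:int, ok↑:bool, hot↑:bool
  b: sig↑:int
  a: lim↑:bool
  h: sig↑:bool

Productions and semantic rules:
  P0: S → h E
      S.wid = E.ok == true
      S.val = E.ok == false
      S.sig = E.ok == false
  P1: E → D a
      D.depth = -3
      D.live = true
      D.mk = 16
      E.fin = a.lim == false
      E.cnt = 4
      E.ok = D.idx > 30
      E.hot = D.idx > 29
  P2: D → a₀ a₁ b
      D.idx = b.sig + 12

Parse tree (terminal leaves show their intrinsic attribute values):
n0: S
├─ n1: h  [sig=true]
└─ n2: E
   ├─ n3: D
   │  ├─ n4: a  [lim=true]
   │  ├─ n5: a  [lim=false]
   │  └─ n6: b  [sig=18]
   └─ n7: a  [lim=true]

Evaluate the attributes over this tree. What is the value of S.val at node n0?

true

1. n1.sig = true  [terminal]
2. n3.depth = -3  [-3]
3. n3.live = true  [true]
4. n3.mk = 16  [16]
5. n4.lim = true  [terminal]
6. n5.lim = false  [terminal]
7. n6.sig = 18  [terminal]
8. n3.idx = 30  [b.sig + 12]
9. n7.lim = true  [terminal]
10. n2.fin = false  [a.lim == false]
11. n2.cnt = 4  [4]
12. n2.ok = false  [D.idx > 30]
13. n2.hot = true  [D.idx > 29]
14. n0.wid = false  [E.ok == true]
15. n0.val = true  [E.ok == false]
16. n0.sig = true  [E.ok == false]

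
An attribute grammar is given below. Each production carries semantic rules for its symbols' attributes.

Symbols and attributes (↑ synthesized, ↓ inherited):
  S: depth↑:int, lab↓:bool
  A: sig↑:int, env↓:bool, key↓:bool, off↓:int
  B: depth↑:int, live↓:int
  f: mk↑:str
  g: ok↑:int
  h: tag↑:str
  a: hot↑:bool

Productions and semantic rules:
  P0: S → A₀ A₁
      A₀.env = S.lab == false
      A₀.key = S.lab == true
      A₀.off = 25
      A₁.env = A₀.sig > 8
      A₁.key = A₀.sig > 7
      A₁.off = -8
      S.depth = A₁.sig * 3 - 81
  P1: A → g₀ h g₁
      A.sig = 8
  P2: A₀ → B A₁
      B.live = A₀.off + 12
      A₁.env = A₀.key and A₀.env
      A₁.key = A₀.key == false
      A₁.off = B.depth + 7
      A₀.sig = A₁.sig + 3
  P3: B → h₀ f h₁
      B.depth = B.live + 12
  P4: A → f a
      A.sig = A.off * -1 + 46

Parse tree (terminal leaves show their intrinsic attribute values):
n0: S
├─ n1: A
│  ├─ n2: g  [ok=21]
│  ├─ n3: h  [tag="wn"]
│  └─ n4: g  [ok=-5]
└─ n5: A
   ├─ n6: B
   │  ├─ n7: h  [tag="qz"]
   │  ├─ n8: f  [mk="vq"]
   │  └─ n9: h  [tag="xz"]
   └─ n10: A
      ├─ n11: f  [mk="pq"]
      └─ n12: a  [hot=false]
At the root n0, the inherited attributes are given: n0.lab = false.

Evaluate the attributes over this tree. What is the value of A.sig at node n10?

1. n0.lab = false  [given at root]
2. n1.env = true  [S.lab == false]
3. n1.key = false  [S.lab == true]
4. n1.off = 25  [25]
5. n2.ok = 21  [terminal]
6. n3.tag = "wn"  [terminal]
7. n4.ok = -5  [terminal]
8. n1.sig = 8  [8]
9. n5.env = false  [A₀.sig > 8]
10. n5.key = true  [A₀.sig > 7]
11. n5.off = -8  [-8]
12. n6.live = 4  [A₀.off + 12]
13. n7.tag = "qz"  [terminal]
14. n8.mk = "vq"  [terminal]
15. n9.tag = "xz"  [terminal]
16. n6.depth = 16  [B.live + 12]
17. n10.env = false  [A₀.key and A₀.env]
18. n10.key = false  [A₀.key == false]
19. n10.off = 23  [B.depth + 7]
20. n11.mk = "pq"  [terminal]
21. n12.hot = false  [terminal]
22. n10.sig = 23  [A.off * -1 + 46]
23. n5.sig = 26  [A₁.sig + 3]
24. n0.depth = -3  [A₁.sig * 3 - 81]

23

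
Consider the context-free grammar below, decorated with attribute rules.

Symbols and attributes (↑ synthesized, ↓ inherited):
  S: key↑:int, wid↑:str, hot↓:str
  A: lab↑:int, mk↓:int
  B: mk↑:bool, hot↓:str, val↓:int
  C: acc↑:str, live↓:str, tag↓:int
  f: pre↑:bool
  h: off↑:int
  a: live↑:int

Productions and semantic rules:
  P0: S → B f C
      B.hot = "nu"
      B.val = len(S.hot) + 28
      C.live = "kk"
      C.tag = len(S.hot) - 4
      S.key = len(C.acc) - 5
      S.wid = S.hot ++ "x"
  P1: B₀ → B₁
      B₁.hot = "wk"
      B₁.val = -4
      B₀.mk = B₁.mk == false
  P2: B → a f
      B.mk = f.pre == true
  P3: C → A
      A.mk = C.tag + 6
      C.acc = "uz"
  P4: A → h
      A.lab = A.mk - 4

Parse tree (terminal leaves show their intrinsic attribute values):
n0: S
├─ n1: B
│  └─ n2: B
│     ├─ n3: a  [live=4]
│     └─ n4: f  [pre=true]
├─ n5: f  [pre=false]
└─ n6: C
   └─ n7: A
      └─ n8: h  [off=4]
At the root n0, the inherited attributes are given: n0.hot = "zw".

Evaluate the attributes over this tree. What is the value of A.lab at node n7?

0

1. n0.hot = "zw"  [given at root]
2. n1.hot = "nu"  ["nu"]
3. n1.val = 30  [len(S.hot) + 28]
4. n2.hot = "wk"  ["wk"]
5. n2.val = -4  [-4]
6. n3.live = 4  [terminal]
7. n4.pre = true  [terminal]
8. n2.mk = true  [f.pre == true]
9. n1.mk = false  [B₁.mk == false]
10. n5.pre = false  [terminal]
11. n6.live = "kk"  ["kk"]
12. n6.tag = -2  [len(S.hot) - 4]
13. n7.mk = 4  [C.tag + 6]
14. n8.off = 4  [terminal]
15. n7.lab = 0  [A.mk - 4]
16. n6.acc = "uz"  ["uz"]
17. n0.key = -3  [len(C.acc) - 5]
18. n0.wid = "zwx"  [S.hot ++ "x"]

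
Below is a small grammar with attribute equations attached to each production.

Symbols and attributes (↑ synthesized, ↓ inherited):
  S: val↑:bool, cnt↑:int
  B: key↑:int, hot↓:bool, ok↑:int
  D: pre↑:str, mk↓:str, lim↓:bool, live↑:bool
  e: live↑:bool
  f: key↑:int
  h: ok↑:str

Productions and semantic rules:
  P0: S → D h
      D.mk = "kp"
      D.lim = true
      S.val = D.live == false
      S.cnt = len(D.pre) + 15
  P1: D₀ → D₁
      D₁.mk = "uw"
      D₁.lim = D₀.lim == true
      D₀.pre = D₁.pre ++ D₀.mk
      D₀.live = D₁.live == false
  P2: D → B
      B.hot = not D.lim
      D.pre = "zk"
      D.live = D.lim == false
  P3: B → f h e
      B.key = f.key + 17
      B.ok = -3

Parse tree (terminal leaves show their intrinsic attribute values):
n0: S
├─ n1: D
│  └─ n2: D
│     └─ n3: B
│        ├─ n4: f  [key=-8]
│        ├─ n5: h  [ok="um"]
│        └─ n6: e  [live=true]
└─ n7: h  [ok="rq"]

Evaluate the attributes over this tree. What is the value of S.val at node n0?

false

1. n1.mk = "kp"  ["kp"]
2. n1.lim = true  [true]
3. n2.mk = "uw"  ["uw"]
4. n2.lim = true  [D₀.lim == true]
5. n3.hot = false  [not D.lim]
6. n4.key = -8  [terminal]
7. n5.ok = "um"  [terminal]
8. n6.live = true  [terminal]
9. n3.key = 9  [f.key + 17]
10. n3.ok = -3  [-3]
11. n2.pre = "zk"  ["zk"]
12. n2.live = false  [D.lim == false]
13. n1.pre = "zkkp"  [D₁.pre ++ D₀.mk]
14. n1.live = true  [D₁.live == false]
15. n7.ok = "rq"  [terminal]
16. n0.val = false  [D.live == false]
17. n0.cnt = 19  [len(D.pre) + 15]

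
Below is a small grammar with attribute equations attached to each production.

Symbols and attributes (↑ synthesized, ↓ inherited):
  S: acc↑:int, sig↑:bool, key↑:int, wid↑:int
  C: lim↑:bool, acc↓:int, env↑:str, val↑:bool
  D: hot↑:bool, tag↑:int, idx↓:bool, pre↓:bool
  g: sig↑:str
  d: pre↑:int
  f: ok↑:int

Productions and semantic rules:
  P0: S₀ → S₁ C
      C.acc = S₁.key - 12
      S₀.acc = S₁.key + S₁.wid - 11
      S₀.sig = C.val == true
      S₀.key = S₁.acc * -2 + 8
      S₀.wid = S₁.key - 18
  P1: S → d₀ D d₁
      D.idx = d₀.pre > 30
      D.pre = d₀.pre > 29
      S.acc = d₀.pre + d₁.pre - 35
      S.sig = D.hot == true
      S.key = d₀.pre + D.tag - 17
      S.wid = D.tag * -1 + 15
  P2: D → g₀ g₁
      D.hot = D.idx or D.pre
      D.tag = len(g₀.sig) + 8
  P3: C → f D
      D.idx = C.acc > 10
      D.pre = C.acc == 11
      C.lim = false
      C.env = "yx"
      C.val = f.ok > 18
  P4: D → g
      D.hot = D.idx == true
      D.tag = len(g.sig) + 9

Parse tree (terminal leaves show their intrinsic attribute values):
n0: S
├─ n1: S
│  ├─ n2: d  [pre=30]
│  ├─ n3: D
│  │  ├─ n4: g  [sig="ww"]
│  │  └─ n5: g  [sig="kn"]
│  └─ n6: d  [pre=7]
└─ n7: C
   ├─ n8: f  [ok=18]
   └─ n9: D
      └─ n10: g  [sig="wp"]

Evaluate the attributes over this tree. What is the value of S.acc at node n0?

1. n2.pre = 30  [terminal]
2. n3.idx = false  [d₀.pre > 30]
3. n3.pre = true  [d₀.pre > 29]
4. n4.sig = "ww"  [terminal]
5. n5.sig = "kn"  [terminal]
6. n3.hot = true  [D.idx or D.pre]
7. n3.tag = 10  [len(g₀.sig) + 8]
8. n6.pre = 7  [terminal]
9. n1.acc = 2  [d₀.pre + d₁.pre - 35]
10. n1.sig = true  [D.hot == true]
11. n1.key = 23  [d₀.pre + D.tag - 17]
12. n1.wid = 5  [D.tag * -1 + 15]
13. n7.acc = 11  [S₁.key - 12]
14. n8.ok = 18  [terminal]
15. n9.idx = true  [C.acc > 10]
16. n9.pre = true  [C.acc == 11]
17. n10.sig = "wp"  [terminal]
18. n9.hot = true  [D.idx == true]
19. n9.tag = 11  [len(g.sig) + 9]
20. n7.lim = false  [false]
21. n7.env = "yx"  ["yx"]
22. n7.val = false  [f.ok > 18]
23. n0.acc = 17  [S₁.key + S₁.wid - 11]
24. n0.sig = false  [C.val == true]
25. n0.key = 4  [S₁.acc * -2 + 8]
26. n0.wid = 5  [S₁.key - 18]

17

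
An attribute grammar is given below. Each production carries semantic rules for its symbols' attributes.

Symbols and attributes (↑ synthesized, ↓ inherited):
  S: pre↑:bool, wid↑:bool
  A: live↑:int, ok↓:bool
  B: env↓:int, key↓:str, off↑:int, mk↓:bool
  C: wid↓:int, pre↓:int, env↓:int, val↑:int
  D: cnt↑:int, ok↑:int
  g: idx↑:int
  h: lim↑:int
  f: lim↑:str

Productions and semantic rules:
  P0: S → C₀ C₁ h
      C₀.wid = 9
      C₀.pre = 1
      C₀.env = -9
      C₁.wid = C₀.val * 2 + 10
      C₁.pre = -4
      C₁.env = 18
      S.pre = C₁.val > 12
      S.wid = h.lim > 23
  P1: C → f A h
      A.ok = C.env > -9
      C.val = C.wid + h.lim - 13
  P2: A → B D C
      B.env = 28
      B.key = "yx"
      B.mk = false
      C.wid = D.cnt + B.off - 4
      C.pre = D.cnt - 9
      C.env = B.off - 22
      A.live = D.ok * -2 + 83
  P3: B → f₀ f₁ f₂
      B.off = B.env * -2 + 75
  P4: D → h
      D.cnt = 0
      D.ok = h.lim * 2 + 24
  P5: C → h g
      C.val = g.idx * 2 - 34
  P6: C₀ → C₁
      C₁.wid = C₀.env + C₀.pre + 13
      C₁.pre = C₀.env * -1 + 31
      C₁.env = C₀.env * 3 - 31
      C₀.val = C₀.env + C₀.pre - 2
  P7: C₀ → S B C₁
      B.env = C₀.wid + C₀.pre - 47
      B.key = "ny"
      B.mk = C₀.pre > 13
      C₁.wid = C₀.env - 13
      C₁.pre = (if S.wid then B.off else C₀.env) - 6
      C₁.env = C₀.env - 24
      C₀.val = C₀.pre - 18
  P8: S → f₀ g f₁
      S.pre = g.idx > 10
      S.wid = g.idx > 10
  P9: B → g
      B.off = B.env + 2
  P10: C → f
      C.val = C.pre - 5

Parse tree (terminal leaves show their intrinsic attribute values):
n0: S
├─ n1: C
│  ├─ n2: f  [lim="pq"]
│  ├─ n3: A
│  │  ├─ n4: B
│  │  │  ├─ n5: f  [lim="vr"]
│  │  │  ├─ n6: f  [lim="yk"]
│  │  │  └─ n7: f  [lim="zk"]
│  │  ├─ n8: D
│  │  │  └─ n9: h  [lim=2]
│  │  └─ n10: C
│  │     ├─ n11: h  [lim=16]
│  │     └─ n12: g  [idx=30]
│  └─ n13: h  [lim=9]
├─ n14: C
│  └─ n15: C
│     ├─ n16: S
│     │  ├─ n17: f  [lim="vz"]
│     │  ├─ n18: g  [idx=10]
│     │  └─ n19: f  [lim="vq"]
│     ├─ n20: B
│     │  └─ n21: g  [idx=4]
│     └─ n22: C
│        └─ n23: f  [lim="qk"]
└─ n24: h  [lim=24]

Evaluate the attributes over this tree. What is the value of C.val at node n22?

12

1. n1.wid = 9  [9]
2. n1.pre = 1  [1]
3. n1.env = -9  [-9]
4. n2.lim = "pq"  [terminal]
5. n3.ok = false  [C.env > -9]
6. n4.env = 28  [28]
7. n4.key = "yx"  ["yx"]
8. n4.mk = false  [false]
9. n5.lim = "vr"  [terminal]
10. n6.lim = "yk"  [terminal]
11. n7.lim = "zk"  [terminal]
12. n4.off = 19  [B.env * -2 + 75]
13. n9.lim = 2  [terminal]
14. n8.cnt = 0  [0]
15. n8.ok = 28  [h.lim * 2 + 24]
16. n10.wid = 15  [D.cnt + B.off - 4]
17. n10.pre = -9  [D.cnt - 9]
18. n10.env = -3  [B.off - 22]
19. n11.lim = 16  [terminal]
20. n12.idx = 30  [terminal]
21. n10.val = 26  [g.idx * 2 - 34]
22. n3.live = 27  [D.ok * -2 + 83]
23. n13.lim = 9  [terminal]
24. n1.val = 5  [C.wid + h.lim - 13]
25. n14.wid = 20  [C₀.val * 2 + 10]
26. n14.pre = -4  [-4]
27. n14.env = 18  [18]
28. n15.wid = 27  [C₀.env + C₀.pre + 13]
29. n15.pre = 13  [C₀.env * -1 + 31]
30. n15.env = 23  [C₀.env * 3 - 31]
31. n17.lim = "vz"  [terminal]
32. n18.idx = 10  [terminal]
33. n19.lim = "vq"  [terminal]
34. n16.pre = false  [g.idx > 10]
35. n16.wid = false  [g.idx > 10]
36. n20.env = -7  [C₀.wid + C₀.pre - 47]
37. n20.key = "ny"  ["ny"]
38. n20.mk = false  [C₀.pre > 13]
39. n21.idx = 4  [terminal]
40. n20.off = -5  [B.env + 2]
41. n22.wid = 10  [C₀.env - 13]
42. n22.pre = 17  [(if S.wid then B.off else C₀.env) - 6]
43. n22.env = -1  [C₀.env - 24]
44. n23.lim = "qk"  [terminal]
45. n22.val = 12  [C.pre - 5]
46. n15.val = -5  [C₀.pre - 18]
47. n14.val = 12  [C₀.env + C₀.pre - 2]
48. n24.lim = 24  [terminal]
49. n0.pre = false  [C₁.val > 12]
50. n0.wid = true  [h.lim > 23]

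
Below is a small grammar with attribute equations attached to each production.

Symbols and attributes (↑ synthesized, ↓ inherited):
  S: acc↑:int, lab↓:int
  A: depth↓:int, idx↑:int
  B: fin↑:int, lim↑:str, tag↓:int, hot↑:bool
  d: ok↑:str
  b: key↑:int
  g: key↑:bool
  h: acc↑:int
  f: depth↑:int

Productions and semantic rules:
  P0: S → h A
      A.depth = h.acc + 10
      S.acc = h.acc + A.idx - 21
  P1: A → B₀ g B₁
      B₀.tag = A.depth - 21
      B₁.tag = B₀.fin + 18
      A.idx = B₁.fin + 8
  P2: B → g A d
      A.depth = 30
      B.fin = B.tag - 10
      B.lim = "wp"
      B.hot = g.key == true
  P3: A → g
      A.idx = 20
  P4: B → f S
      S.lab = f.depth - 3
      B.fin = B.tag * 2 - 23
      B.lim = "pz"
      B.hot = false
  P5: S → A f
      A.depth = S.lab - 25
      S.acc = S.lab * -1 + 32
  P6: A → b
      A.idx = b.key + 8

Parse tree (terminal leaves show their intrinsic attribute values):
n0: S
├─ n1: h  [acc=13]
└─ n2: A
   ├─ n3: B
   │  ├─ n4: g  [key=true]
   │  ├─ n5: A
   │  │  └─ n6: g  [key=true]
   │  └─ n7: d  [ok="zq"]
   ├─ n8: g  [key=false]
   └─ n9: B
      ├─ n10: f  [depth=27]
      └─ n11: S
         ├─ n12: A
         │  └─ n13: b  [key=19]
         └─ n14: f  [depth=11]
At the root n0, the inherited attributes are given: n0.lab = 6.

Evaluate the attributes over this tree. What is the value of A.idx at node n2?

1. n0.lab = 6  [given at root]
2. n1.acc = 13  [terminal]
3. n2.depth = 23  [h.acc + 10]
4. n3.tag = 2  [A.depth - 21]
5. n4.key = true  [terminal]
6. n5.depth = 30  [30]
7. n6.key = true  [terminal]
8. n5.idx = 20  [20]
9. n7.ok = "zq"  [terminal]
10. n3.fin = -8  [B.tag - 10]
11. n3.lim = "wp"  ["wp"]
12. n3.hot = true  [g.key == true]
13. n8.key = false  [terminal]
14. n9.tag = 10  [B₀.fin + 18]
15. n10.depth = 27  [terminal]
16. n11.lab = 24  [f.depth - 3]
17. n12.depth = -1  [S.lab - 25]
18. n13.key = 19  [terminal]
19. n12.idx = 27  [b.key + 8]
20. n14.depth = 11  [terminal]
21. n11.acc = 8  [S.lab * -1 + 32]
22. n9.fin = -3  [B.tag * 2 - 23]
23. n9.lim = "pz"  ["pz"]
24. n9.hot = false  [false]
25. n2.idx = 5  [B₁.fin + 8]
26. n0.acc = -3  [h.acc + A.idx - 21]

5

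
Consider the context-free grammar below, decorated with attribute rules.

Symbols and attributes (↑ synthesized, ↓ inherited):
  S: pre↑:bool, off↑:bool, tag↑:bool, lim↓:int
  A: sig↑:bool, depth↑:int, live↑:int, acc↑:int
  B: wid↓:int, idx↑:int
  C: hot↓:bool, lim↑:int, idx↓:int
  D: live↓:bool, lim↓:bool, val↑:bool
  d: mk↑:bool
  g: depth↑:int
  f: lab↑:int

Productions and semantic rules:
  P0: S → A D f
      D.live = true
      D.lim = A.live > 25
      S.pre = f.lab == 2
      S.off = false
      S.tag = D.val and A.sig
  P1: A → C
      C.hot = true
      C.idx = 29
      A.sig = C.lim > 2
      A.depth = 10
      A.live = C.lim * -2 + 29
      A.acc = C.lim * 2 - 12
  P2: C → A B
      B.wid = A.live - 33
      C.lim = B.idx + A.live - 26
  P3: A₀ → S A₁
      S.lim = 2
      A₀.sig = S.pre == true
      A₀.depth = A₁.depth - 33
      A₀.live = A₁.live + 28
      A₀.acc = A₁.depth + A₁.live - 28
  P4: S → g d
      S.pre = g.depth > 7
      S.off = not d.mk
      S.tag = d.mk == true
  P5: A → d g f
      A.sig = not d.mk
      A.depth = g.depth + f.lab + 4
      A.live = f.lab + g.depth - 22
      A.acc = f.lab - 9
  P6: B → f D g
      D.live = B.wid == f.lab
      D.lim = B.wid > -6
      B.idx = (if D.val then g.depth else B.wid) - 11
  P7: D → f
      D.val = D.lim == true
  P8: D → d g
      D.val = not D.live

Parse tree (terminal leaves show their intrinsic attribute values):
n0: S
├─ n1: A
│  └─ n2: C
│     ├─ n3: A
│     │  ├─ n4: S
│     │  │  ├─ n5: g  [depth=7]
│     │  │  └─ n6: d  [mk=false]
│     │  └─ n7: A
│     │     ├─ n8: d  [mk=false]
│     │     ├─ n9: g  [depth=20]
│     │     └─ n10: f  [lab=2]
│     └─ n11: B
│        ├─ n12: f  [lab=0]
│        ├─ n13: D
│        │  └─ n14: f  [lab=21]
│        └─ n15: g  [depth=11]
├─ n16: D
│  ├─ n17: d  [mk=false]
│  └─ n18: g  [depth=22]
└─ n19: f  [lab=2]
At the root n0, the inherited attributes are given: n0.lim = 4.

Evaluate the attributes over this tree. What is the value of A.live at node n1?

1. n0.lim = 4  [given at root]
2. n2.hot = true  [true]
3. n2.idx = 29  [29]
4. n4.lim = 2  [2]
5. n5.depth = 7  [terminal]
6. n6.mk = false  [terminal]
7. n4.pre = false  [g.depth > 7]
8. n4.off = true  [not d.mk]
9. n4.tag = false  [d.mk == true]
10. n8.mk = false  [terminal]
11. n9.depth = 20  [terminal]
12. n10.lab = 2  [terminal]
13. n7.sig = true  [not d.mk]
14. n7.depth = 26  [g.depth + f.lab + 4]
15. n7.live = 0  [f.lab + g.depth - 22]
16. n7.acc = -7  [f.lab - 9]
17. n3.sig = false  [S.pre == true]
18. n3.depth = -7  [A₁.depth - 33]
19. n3.live = 28  [A₁.live + 28]
20. n3.acc = -2  [A₁.depth + A₁.live - 28]
21. n11.wid = -5  [A.live - 33]
22. n12.lab = 0  [terminal]
23. n13.live = false  [B.wid == f.lab]
24. n13.lim = true  [B.wid > -6]
25. n14.lab = 21  [terminal]
26. n13.val = true  [D.lim == true]
27. n15.depth = 11  [terminal]
28. n11.idx = 0  [(if D.val then g.depth else B.wid) - 11]
29. n2.lim = 2  [B.idx + A.live - 26]
30. n1.sig = false  [C.lim > 2]
31. n1.depth = 10  [10]
32. n1.live = 25  [C.lim * -2 + 29]
33. n1.acc = -8  [C.lim * 2 - 12]
34. n16.live = true  [true]
35. n16.lim = false  [A.live > 25]
36. n17.mk = false  [terminal]
37. n18.depth = 22  [terminal]
38. n16.val = false  [not D.live]
39. n19.lab = 2  [terminal]
40. n0.pre = true  [f.lab == 2]
41. n0.off = false  [false]
42. n0.tag = false  [D.val and A.sig]

25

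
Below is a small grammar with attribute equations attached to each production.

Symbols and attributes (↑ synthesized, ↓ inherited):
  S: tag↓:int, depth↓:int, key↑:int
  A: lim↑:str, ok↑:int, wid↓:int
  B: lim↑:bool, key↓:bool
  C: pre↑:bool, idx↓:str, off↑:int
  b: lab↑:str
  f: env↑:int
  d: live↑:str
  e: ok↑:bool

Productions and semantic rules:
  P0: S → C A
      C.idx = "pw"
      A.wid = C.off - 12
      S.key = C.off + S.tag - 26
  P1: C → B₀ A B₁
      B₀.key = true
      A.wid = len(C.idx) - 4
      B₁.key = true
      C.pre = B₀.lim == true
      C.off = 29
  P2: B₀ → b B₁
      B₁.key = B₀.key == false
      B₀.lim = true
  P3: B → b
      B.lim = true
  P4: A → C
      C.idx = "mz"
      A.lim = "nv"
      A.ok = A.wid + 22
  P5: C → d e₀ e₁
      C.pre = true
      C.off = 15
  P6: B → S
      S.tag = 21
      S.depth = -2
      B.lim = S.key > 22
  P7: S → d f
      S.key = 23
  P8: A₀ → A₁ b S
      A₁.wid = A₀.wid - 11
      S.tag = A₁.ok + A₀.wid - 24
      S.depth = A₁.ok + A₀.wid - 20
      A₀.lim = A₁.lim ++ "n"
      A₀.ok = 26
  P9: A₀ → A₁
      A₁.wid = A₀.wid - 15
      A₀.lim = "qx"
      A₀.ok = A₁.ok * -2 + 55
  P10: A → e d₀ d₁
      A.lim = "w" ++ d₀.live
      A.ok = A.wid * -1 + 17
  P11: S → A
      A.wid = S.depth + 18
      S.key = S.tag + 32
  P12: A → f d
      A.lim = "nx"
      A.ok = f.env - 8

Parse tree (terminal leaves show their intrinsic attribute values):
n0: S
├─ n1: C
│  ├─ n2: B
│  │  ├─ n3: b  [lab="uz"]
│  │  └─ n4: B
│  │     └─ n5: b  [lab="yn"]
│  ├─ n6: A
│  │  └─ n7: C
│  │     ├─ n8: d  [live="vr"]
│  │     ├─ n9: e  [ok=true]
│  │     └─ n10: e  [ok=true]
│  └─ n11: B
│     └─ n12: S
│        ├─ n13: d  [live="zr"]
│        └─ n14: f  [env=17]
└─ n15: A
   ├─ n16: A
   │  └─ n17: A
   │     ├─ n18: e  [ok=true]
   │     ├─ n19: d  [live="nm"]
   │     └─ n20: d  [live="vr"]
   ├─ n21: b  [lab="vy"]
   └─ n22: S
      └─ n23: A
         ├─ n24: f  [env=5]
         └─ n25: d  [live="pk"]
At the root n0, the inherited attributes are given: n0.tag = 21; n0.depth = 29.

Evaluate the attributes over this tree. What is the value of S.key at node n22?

28

1. n0.tag = 21  [given at root]
2. n0.depth = 29  [given at root]
3. n1.idx = "pw"  ["pw"]
4. n2.key = true  [true]
5. n3.lab = "uz"  [terminal]
6. n4.key = false  [B₀.key == false]
7. n5.lab = "yn"  [terminal]
8. n4.lim = true  [true]
9. n2.lim = true  [true]
10. n6.wid = -2  [len(C.idx) - 4]
11. n7.idx = "mz"  ["mz"]
12. n8.live = "vr"  [terminal]
13. n9.ok = true  [terminal]
14. n10.ok = true  [terminal]
15. n7.pre = true  [true]
16. n7.off = 15  [15]
17. n6.lim = "nv"  ["nv"]
18. n6.ok = 20  [A.wid + 22]
19. n11.key = true  [true]
20. n12.tag = 21  [21]
21. n12.depth = -2  [-2]
22. n13.live = "zr"  [terminal]
23. n14.env = 17  [terminal]
24. n12.key = 23  [23]
25. n11.lim = true  [S.key > 22]
26. n1.pre = true  [B₀.lim == true]
27. n1.off = 29  [29]
28. n15.wid = 17  [C.off - 12]
29. n16.wid = 6  [A₀.wid - 11]
30. n17.wid = -9  [A₀.wid - 15]
31. n18.ok = true  [terminal]
32. n19.live = "nm"  [terminal]
33. n20.live = "vr"  [terminal]
34. n17.lim = "wnm"  ["w" ++ d₀.live]
35. n17.ok = 26  [A.wid * -1 + 17]
36. n16.lim = "qx"  ["qx"]
37. n16.ok = 3  [A₁.ok * -2 + 55]
38. n21.lab = "vy"  [terminal]
39. n22.tag = -4  [A₁.ok + A₀.wid - 24]
40. n22.depth = 0  [A₁.ok + A₀.wid - 20]
41. n23.wid = 18  [S.depth + 18]
42. n24.env = 5  [terminal]
43. n25.live = "pk"  [terminal]
44. n23.lim = "nx"  ["nx"]
45. n23.ok = -3  [f.env - 8]
46. n22.key = 28  [S.tag + 32]
47. n15.lim = "qxn"  [A₁.lim ++ "n"]
48. n15.ok = 26  [26]
49. n0.key = 24  [C.off + S.tag - 26]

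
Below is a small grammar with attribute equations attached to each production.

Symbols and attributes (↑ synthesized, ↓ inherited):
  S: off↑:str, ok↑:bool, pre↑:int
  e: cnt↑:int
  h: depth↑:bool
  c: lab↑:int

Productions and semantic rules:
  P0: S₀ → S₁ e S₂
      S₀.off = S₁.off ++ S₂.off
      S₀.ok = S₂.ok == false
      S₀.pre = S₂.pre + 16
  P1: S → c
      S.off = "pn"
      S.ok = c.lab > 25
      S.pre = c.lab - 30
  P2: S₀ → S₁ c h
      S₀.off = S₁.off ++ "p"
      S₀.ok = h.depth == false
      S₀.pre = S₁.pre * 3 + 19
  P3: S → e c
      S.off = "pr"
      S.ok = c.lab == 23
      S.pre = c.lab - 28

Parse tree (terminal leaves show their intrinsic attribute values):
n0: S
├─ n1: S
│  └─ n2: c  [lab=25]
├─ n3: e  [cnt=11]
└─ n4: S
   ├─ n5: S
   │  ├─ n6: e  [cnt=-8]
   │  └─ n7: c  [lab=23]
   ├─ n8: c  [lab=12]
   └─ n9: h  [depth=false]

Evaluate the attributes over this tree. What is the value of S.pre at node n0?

1. n2.lab = 25  [terminal]
2. n1.off = "pn"  ["pn"]
3. n1.ok = false  [c.lab > 25]
4. n1.pre = -5  [c.lab - 30]
5. n3.cnt = 11  [terminal]
6. n6.cnt = -8  [terminal]
7. n7.lab = 23  [terminal]
8. n5.off = "pr"  ["pr"]
9. n5.ok = true  [c.lab == 23]
10. n5.pre = -5  [c.lab - 28]
11. n8.lab = 12  [terminal]
12. n9.depth = false  [terminal]
13. n4.off = "prp"  [S₁.off ++ "p"]
14. n4.ok = true  [h.depth == false]
15. n4.pre = 4  [S₁.pre * 3 + 19]
16. n0.off = "pnprp"  [S₁.off ++ S₂.off]
17. n0.ok = false  [S₂.ok == false]
18. n0.pre = 20  [S₂.pre + 16]

20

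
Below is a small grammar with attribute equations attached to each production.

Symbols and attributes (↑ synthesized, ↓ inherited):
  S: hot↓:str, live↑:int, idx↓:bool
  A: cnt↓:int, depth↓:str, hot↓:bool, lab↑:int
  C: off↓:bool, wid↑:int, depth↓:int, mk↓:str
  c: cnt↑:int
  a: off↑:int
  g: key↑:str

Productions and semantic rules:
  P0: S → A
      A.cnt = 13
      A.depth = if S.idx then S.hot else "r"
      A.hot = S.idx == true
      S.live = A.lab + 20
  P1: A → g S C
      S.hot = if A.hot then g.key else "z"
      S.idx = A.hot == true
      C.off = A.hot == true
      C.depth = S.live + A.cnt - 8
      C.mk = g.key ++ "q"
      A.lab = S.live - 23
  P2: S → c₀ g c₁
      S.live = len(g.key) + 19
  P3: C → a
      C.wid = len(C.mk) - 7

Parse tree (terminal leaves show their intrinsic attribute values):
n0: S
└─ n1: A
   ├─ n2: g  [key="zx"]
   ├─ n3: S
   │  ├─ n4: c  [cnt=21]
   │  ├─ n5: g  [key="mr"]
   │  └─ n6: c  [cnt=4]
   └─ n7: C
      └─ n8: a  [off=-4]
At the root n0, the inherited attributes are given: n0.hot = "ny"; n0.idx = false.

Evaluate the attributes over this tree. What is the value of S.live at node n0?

1. n0.hot = "ny"  [given at root]
2. n0.idx = false  [given at root]
3. n1.cnt = 13  [13]
4. n1.depth = "r"  [if S.idx then S.hot else "r"]
5. n1.hot = false  [S.idx == true]
6. n2.key = "zx"  [terminal]
7. n3.hot = "z"  [if A.hot then g.key else "z"]
8. n3.idx = false  [A.hot == true]
9. n4.cnt = 21  [terminal]
10. n5.key = "mr"  [terminal]
11. n6.cnt = 4  [terminal]
12. n3.live = 21  [len(g.key) + 19]
13. n7.off = false  [A.hot == true]
14. n7.depth = 26  [S.live + A.cnt - 8]
15. n7.mk = "zxq"  [g.key ++ "q"]
16. n8.off = -4  [terminal]
17. n7.wid = -4  [len(C.mk) - 7]
18. n1.lab = -2  [S.live - 23]
19. n0.live = 18  [A.lab + 20]

18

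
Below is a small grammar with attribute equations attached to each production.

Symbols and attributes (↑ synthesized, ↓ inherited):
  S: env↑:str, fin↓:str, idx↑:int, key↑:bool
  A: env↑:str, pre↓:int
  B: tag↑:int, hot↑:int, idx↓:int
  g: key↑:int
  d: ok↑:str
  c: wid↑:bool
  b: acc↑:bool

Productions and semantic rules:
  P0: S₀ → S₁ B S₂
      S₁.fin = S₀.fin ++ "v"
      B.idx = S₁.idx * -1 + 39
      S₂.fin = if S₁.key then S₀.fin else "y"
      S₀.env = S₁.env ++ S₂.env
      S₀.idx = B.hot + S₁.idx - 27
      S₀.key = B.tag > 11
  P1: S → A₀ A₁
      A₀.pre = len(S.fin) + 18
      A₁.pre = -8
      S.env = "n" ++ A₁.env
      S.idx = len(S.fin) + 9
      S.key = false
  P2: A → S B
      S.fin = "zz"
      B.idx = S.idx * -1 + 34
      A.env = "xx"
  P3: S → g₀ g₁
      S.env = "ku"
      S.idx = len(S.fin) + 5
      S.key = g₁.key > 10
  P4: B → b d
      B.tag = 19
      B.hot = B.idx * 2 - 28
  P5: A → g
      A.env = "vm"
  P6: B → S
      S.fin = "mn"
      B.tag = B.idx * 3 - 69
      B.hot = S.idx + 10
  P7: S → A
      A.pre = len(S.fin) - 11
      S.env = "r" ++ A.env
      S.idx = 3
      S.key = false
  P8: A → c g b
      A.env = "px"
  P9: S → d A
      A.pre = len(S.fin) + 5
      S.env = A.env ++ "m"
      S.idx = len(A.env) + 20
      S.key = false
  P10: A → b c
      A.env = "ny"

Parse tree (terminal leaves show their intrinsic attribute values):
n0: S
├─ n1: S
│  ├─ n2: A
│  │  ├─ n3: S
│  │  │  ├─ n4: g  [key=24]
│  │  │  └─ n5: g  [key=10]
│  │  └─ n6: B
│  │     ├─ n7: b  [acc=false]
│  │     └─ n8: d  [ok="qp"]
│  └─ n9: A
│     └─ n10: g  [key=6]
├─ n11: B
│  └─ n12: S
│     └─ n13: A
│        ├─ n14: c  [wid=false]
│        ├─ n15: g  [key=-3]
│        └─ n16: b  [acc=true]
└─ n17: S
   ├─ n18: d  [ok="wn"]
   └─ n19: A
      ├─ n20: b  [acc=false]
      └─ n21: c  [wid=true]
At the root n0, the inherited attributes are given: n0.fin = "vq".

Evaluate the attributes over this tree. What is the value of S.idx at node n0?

1. n0.fin = "vq"  [given at root]
2. n1.fin = "vqv"  [S₀.fin ++ "v"]
3. n2.pre = 21  [len(S.fin) + 18]
4. n3.fin = "zz"  ["zz"]
5. n4.key = 24  [terminal]
6. n5.key = 10  [terminal]
7. n3.env = "ku"  ["ku"]
8. n3.idx = 7  [len(S.fin) + 5]
9. n3.key = false  [g₁.key > 10]
10. n6.idx = 27  [S.idx * -1 + 34]
11. n7.acc = false  [terminal]
12. n8.ok = "qp"  [terminal]
13. n6.tag = 19  [19]
14. n6.hot = 26  [B.idx * 2 - 28]
15. n2.env = "xx"  ["xx"]
16. n9.pre = -8  [-8]
17. n10.key = 6  [terminal]
18. n9.env = "vm"  ["vm"]
19. n1.env = "nvm"  ["n" ++ A₁.env]
20. n1.idx = 12  [len(S.fin) + 9]
21. n1.key = false  [false]
22. n11.idx = 27  [S₁.idx * -1 + 39]
23. n12.fin = "mn"  ["mn"]
24. n13.pre = -9  [len(S.fin) - 11]
25. n14.wid = false  [terminal]
26. n15.key = -3  [terminal]
27. n16.acc = true  [terminal]
28. n13.env = "px"  ["px"]
29. n12.env = "rpx"  ["r" ++ A.env]
30. n12.idx = 3  [3]
31. n12.key = false  [false]
32. n11.tag = 12  [B.idx * 3 - 69]
33. n11.hot = 13  [S.idx + 10]
34. n17.fin = "y"  [if S₁.key then S₀.fin else "y"]
35. n18.ok = "wn"  [terminal]
36. n19.pre = 6  [len(S.fin) + 5]
37. n20.acc = false  [terminal]
38. n21.wid = true  [terminal]
39. n19.env = "ny"  ["ny"]
40. n17.env = "nym"  [A.env ++ "m"]
41. n17.idx = 22  [len(A.env) + 20]
42. n17.key = false  [false]
43. n0.env = "nvmnym"  [S₁.env ++ S₂.env]
44. n0.idx = -2  [B.hot + S₁.idx - 27]
45. n0.key = true  [B.tag > 11]

-2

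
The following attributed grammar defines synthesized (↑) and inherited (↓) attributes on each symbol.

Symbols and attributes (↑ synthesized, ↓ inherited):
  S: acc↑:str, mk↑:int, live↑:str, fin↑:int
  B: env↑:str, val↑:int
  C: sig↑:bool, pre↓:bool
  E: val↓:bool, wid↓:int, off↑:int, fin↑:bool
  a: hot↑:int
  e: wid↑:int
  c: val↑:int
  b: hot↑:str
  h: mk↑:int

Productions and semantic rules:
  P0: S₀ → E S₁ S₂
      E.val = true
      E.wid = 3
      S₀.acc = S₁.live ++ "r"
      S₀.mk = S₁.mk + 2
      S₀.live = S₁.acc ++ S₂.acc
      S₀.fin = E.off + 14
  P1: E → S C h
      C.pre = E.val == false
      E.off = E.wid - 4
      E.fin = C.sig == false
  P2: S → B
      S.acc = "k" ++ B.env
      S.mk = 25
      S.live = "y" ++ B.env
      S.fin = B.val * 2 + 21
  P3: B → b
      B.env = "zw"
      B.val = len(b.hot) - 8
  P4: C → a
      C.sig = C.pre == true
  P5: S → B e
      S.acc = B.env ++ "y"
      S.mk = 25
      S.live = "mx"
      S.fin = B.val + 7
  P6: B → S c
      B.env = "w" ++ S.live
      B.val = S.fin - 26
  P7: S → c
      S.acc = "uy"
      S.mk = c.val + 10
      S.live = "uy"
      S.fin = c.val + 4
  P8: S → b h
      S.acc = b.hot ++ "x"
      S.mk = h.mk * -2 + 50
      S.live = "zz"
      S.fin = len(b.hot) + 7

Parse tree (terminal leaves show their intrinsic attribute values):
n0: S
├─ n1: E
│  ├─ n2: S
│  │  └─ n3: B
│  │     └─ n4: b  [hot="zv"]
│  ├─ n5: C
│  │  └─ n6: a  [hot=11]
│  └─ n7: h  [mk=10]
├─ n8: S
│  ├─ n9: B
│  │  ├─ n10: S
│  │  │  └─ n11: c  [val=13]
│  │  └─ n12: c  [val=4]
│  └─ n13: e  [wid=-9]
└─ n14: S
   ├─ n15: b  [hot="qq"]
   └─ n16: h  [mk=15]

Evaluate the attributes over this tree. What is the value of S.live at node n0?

1. n1.val = true  [true]
2. n1.wid = 3  [3]
3. n4.hot = "zv"  [terminal]
4. n3.env = "zw"  ["zw"]
5. n3.val = -6  [len(b.hot) - 8]
6. n2.acc = "kzw"  ["k" ++ B.env]
7. n2.mk = 25  [25]
8. n2.live = "yzw"  ["y" ++ B.env]
9. n2.fin = 9  [B.val * 2 + 21]
10. n5.pre = false  [E.val == false]
11. n6.hot = 11  [terminal]
12. n5.sig = false  [C.pre == true]
13. n7.mk = 10  [terminal]
14. n1.off = -1  [E.wid - 4]
15. n1.fin = true  [C.sig == false]
16. n11.val = 13  [terminal]
17. n10.acc = "uy"  ["uy"]
18. n10.mk = 23  [c.val + 10]
19. n10.live = "uy"  ["uy"]
20. n10.fin = 17  [c.val + 4]
21. n12.val = 4  [terminal]
22. n9.env = "wuy"  ["w" ++ S.live]
23. n9.val = -9  [S.fin - 26]
24. n13.wid = -9  [terminal]
25. n8.acc = "wuyy"  [B.env ++ "y"]
26. n8.mk = 25  [25]
27. n8.live = "mx"  ["mx"]
28. n8.fin = -2  [B.val + 7]
29. n15.hot = "qq"  [terminal]
30. n16.mk = 15  [terminal]
31. n14.acc = "qqx"  [b.hot ++ "x"]
32. n14.mk = 20  [h.mk * -2 + 50]
33. n14.live = "zz"  ["zz"]
34. n14.fin = 9  [len(b.hot) + 7]
35. n0.acc = "mxr"  [S₁.live ++ "r"]
36. n0.mk = 27  [S₁.mk + 2]
37. n0.live = "wuyyqqx"  [S₁.acc ++ S₂.acc]
38. n0.fin = 13  [E.off + 14]

"wuyyqqx"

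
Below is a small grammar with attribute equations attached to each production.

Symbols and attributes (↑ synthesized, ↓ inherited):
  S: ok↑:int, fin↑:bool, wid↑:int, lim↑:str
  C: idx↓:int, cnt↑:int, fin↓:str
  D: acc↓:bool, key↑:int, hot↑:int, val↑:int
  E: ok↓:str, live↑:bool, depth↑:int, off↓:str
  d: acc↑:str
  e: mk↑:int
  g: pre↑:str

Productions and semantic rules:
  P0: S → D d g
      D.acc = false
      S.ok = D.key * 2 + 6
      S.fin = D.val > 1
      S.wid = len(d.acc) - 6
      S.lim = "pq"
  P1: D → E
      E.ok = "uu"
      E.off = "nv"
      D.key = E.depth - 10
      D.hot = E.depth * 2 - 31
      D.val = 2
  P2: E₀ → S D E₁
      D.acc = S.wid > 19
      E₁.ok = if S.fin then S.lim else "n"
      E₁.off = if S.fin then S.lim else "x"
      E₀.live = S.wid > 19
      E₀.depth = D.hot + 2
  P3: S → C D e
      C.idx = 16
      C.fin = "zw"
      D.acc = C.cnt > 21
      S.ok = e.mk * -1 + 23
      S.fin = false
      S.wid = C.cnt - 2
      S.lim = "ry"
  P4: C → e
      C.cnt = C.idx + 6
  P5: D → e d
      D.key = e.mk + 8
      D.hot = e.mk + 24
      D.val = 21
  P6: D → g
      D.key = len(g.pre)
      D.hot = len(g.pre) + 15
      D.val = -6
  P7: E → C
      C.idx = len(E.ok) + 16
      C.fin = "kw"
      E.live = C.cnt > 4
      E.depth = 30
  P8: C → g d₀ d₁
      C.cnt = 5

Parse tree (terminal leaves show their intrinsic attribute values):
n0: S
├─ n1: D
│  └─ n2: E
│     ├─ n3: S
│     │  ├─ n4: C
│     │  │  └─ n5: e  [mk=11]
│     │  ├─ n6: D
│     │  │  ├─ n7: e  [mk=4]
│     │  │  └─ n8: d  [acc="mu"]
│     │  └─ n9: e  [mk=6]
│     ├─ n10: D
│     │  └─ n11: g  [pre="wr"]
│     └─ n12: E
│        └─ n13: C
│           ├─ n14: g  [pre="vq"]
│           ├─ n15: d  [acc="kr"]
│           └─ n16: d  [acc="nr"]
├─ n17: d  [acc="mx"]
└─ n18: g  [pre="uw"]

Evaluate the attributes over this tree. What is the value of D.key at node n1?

9

1. n1.acc = false  [false]
2. n2.ok = "uu"  ["uu"]
3. n2.off = "nv"  ["nv"]
4. n4.idx = 16  [16]
5. n4.fin = "zw"  ["zw"]
6. n5.mk = 11  [terminal]
7. n4.cnt = 22  [C.idx + 6]
8. n6.acc = true  [C.cnt > 21]
9. n7.mk = 4  [terminal]
10. n8.acc = "mu"  [terminal]
11. n6.key = 12  [e.mk + 8]
12. n6.hot = 28  [e.mk + 24]
13. n6.val = 21  [21]
14. n9.mk = 6  [terminal]
15. n3.ok = 17  [e.mk * -1 + 23]
16. n3.fin = false  [false]
17. n3.wid = 20  [C.cnt - 2]
18. n3.lim = "ry"  ["ry"]
19. n10.acc = true  [S.wid > 19]
20. n11.pre = "wr"  [terminal]
21. n10.key = 2  [len(g.pre)]
22. n10.hot = 17  [len(g.pre) + 15]
23. n10.val = -6  [-6]
24. n12.ok = "n"  [if S.fin then S.lim else "n"]
25. n12.off = "x"  [if S.fin then S.lim else "x"]
26. n13.idx = 17  [len(E.ok) + 16]
27. n13.fin = "kw"  ["kw"]
28. n14.pre = "vq"  [terminal]
29. n15.acc = "kr"  [terminal]
30. n16.acc = "nr"  [terminal]
31. n13.cnt = 5  [5]
32. n12.live = true  [C.cnt > 4]
33. n12.depth = 30  [30]
34. n2.live = true  [S.wid > 19]
35. n2.depth = 19  [D.hot + 2]
36. n1.key = 9  [E.depth - 10]
37. n1.hot = 7  [E.depth * 2 - 31]
38. n1.val = 2  [2]
39. n17.acc = "mx"  [terminal]
40. n18.pre = "uw"  [terminal]
41. n0.ok = 24  [D.key * 2 + 6]
42. n0.fin = true  [D.val > 1]
43. n0.wid = -4  [len(d.acc) - 6]
44. n0.lim = "pq"  ["pq"]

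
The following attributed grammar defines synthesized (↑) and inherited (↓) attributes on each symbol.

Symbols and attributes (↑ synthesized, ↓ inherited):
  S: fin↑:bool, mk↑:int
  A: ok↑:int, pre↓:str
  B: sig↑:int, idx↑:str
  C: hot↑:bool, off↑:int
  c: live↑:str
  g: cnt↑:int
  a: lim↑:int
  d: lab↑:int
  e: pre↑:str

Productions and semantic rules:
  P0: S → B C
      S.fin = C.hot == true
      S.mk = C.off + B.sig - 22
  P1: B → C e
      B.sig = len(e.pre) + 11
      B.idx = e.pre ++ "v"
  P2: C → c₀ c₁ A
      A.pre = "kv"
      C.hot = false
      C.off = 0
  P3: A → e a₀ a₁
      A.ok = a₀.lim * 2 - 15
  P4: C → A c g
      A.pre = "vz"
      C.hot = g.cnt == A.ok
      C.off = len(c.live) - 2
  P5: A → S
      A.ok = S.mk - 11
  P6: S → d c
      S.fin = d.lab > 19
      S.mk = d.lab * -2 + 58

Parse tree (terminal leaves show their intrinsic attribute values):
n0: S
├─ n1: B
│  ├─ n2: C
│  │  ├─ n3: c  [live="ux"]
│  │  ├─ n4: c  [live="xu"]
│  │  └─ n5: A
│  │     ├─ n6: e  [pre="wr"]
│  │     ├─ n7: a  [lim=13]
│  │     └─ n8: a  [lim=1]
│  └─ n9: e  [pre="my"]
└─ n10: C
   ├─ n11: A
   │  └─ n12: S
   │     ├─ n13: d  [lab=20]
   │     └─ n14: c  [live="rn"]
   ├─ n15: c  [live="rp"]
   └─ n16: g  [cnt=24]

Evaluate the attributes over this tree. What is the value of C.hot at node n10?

false

1. n3.live = "ux"  [terminal]
2. n4.live = "xu"  [terminal]
3. n5.pre = "kv"  ["kv"]
4. n6.pre = "wr"  [terminal]
5. n7.lim = 13  [terminal]
6. n8.lim = 1  [terminal]
7. n5.ok = 11  [a₀.lim * 2 - 15]
8. n2.hot = false  [false]
9. n2.off = 0  [0]
10. n9.pre = "my"  [terminal]
11. n1.sig = 13  [len(e.pre) + 11]
12. n1.idx = "myv"  [e.pre ++ "v"]
13. n11.pre = "vz"  ["vz"]
14. n13.lab = 20  [terminal]
15. n14.live = "rn"  [terminal]
16. n12.fin = true  [d.lab > 19]
17. n12.mk = 18  [d.lab * -2 + 58]
18. n11.ok = 7  [S.mk - 11]
19. n15.live = "rp"  [terminal]
20. n16.cnt = 24  [terminal]
21. n10.hot = false  [g.cnt == A.ok]
22. n10.off = 0  [len(c.live) - 2]
23. n0.fin = false  [C.hot == true]
24. n0.mk = -9  [C.off + B.sig - 22]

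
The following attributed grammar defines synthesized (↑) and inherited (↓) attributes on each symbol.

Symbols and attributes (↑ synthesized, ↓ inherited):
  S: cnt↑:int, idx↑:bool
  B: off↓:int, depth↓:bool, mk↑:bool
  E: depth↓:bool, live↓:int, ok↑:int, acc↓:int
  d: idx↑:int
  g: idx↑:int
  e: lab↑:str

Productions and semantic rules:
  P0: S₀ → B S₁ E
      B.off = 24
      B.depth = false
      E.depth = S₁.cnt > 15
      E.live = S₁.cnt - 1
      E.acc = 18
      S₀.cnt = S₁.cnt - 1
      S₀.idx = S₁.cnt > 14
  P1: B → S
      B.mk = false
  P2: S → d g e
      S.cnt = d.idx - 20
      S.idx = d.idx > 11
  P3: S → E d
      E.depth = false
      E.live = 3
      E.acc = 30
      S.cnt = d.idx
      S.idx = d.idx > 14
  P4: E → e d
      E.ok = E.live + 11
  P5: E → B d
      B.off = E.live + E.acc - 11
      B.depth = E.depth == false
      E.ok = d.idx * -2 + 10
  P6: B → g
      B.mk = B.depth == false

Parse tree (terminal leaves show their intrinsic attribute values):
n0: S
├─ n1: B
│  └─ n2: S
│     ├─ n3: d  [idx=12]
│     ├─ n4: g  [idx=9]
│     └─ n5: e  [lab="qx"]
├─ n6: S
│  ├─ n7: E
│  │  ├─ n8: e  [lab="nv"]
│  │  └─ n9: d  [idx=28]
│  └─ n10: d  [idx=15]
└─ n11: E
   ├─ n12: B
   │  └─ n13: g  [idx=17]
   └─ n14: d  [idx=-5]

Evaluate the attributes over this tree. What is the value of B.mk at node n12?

false

1. n1.off = 24  [24]
2. n1.depth = false  [false]
3. n3.idx = 12  [terminal]
4. n4.idx = 9  [terminal]
5. n5.lab = "qx"  [terminal]
6. n2.cnt = -8  [d.idx - 20]
7. n2.idx = true  [d.idx > 11]
8. n1.mk = false  [false]
9. n7.depth = false  [false]
10. n7.live = 3  [3]
11. n7.acc = 30  [30]
12. n8.lab = "nv"  [terminal]
13. n9.idx = 28  [terminal]
14. n7.ok = 14  [E.live + 11]
15. n10.idx = 15  [terminal]
16. n6.cnt = 15  [d.idx]
17. n6.idx = true  [d.idx > 14]
18. n11.depth = false  [S₁.cnt > 15]
19. n11.live = 14  [S₁.cnt - 1]
20. n11.acc = 18  [18]
21. n12.off = 21  [E.live + E.acc - 11]
22. n12.depth = true  [E.depth == false]
23. n13.idx = 17  [terminal]
24. n12.mk = false  [B.depth == false]
25. n14.idx = -5  [terminal]
26. n11.ok = 20  [d.idx * -2 + 10]
27. n0.cnt = 14  [S₁.cnt - 1]
28. n0.idx = true  [S₁.cnt > 14]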